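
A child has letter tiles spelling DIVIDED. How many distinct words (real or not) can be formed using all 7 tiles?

420

Letter multiplicities in DIVIDED: D×3, E×1, I×2, V×1.
Dividing 7! = 5040 by 3!·2! = 12 for the repeated letters gives 420.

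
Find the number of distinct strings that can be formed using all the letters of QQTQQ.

QQTQQ has 5 letters with Q appearing 4 times.
Dividing 5! = 120 by 4! = 24 for the repeated letters gives 5.

5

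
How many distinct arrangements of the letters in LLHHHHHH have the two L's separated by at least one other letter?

Total arrangements of LLHHHHHH: 8!/(6!·2!) = 28.
If the two L's are adjacent, glue them into one block, leaving 7 items to arrange: (7)!/(6!) = 7 ways.
Hence 28 − 7 = 21.

21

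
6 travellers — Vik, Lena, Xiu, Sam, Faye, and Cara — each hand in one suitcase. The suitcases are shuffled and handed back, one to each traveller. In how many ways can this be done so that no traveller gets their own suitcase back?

This is the derangement count D_6: permutations of 6 items with no fixed point.
By inclusion–exclusion this is Σ_{j=0}^{6} (−1)^j C(6,j)·(6−j)!.
Computing: 720 − 720 + 360 − 120 + 30 − 6 + 1 = 265.

265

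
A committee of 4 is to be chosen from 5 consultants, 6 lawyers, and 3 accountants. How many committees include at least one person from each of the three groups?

495

Total 4-person selections from all 14: C(14,4) = 1001.
Subtract selections that omit an entire group: no consultants → C(9,4) = 126; no lawyers → C(8,4) = 70; no accountants → C(11,4) = 330.
Add back selections omitting two groups (i.e. drawn from a single group): C(5,4) + C(6,4) + C(3,4) = 20.
By inclusion–exclusion: 1001 − 526 + 20 = 495.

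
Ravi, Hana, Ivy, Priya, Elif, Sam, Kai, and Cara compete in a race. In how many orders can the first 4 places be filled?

There are 8 choices for 1st place, 7 for 2nd, and so on down to 5 for position 4.
That gives 8 × 7 × 6 × 5 = 1680.

1680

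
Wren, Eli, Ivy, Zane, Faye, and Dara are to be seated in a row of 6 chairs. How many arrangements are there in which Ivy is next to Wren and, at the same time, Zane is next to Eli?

Treat {Ivy,Wren} as one block (2 orders) and {Zane,Eli} as another (2 orders).
That leaves 4 units to arrange: 2 × 2 × 4! = 4 × 24 = 96.

96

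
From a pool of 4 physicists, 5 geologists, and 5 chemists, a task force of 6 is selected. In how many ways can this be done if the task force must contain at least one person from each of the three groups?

With no constraint there are C(14,6) = 3003 possible selections.
Selections missing a whole group: no physicists → C(10,6) = 210; no geologists → C(9,6) = 84; no chemists → C(9,6) = 84.
Add back selections omitting two groups (i.e. drawn from a single group): C(4,6) + C(5,6) + C(5,6) = 0.
By inclusion–exclusion: 3003 − 378 + 0 = 2625.

2625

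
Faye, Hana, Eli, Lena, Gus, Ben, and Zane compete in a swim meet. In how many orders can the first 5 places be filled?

2520

This is an ordered selection of 5 from 7: P(7,5).
That gives 7 × 6 × 5 × 4 × 3 = 2520.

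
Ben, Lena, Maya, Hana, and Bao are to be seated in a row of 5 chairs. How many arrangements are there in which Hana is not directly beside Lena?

72

Of the 5! = 120 arrangements, those with Hana and Lena adjacent number 2 × 4! = 48 (treat the pair as a block with 2 internal orders).
So 120 − 48 = 72 arrangements keep them apart.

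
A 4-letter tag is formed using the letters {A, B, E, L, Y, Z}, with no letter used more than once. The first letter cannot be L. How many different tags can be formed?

300

The first letter has 6−1 = 5 choices (anything except L).
The remaining 3 letters are filled from the other 5 symbols without repetition: 5 × 4 × 3 = 60.
Total: 5 × 60 = 300.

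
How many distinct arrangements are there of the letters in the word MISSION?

1260

Letter multiplicities in MISSION: I×2, M×1, N×1, O×1, S×2.
Dividing 7! = 5040 by 2!·2! = 4 for the repeated letters gives 1260.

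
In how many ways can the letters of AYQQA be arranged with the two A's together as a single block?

12

Treat the 2 copies of A as a single block. The multiset to arrange is then {AA, Q, Q, Y}, 4 items in all.
That gives (4)!/(2!) = 12 arrangements.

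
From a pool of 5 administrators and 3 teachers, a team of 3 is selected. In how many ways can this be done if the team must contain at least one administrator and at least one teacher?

45

Unrestricted: C(8,3) = 56 ways to pick any 3 of the 8.
Selections missing a whole group: no administrators → C(3,3) = 1; no teachers → C(5,3) = 10.
Both groups omitted at once is impossible, so 56 − 11 = 45.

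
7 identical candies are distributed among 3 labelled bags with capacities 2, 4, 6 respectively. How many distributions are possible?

Without the upper bounds there are C(9,2) = 36 ways to split 7 among 3 bags.
Subtract solutions that violate a single cap (substitute x_i' = x_i − (cap_i+1)): x_1 ≥ 3 gives C(6,2) = 15; x_2 ≥ 5 gives C(4,2) = 6; x_3 ≥ 7 gives C(2,2) = 1. Together 22.
No two caps can be exceeded simultaneously, so the pair terms are all 0.
By inclusion–exclusion the count is 36 − 22 + 0 = 14.

14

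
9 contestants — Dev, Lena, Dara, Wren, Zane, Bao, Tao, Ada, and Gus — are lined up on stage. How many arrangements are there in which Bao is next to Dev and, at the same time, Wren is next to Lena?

Treat {Bao,Dev} as one block (2 orders) and {Wren,Lena} as another (2 orders).
That leaves 7 units to arrange: 2 × 2 × 7! = 4 × 5040 = 20160.

20160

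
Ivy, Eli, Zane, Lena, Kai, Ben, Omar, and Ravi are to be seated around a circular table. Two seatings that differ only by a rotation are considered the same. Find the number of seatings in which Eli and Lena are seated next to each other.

Treat {Eli, Lena} as one unit (2 internal orders) and seat the resulting 7 units around the table: (6)! circular arrangements.
So 2 × (6)! = 2 × 720 = 1440.

1440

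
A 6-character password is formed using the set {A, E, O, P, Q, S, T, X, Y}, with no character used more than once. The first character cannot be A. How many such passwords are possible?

The first character has 9−1 = 8 choices (anything except A).
The remaining 5 characters are filled from the other 8 symbols without repetition: 8 × 7 × 6 × 5 × 4 = 6720.
Total: 8 × 6720 = 53760.

53760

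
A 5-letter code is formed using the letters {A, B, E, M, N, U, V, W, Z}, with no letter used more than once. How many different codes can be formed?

With no repetition, fill the 5 letters in order: 9 choices, then 8, down to 5.
9 × 8 × 7 × 6 × 5 = 15120.

15120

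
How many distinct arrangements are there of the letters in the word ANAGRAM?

The 7 letters of ANAGRAM have repeats: A appearing 3 times.
Dividing 7! = 5040 by 3! = 6 for the repeated letters gives 840.

840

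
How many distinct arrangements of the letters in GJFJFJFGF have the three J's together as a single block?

Treat the 3 copies of J as a single block. The multiset to arrange is then {JJJ, F, F, F, F, G, G}, 7 items in all.
That gives (7)!/(4!·2!) = 105 arrangements.

105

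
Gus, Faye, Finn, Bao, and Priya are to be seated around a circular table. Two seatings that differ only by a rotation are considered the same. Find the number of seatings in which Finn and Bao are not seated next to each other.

Without the restriction there are (4)! = 24 seatings.
Seatings with Finn beside Bao: treat them as a block with 2 internal orders, giving 2 × (3)! = 12.
Subtracting, 24 − 12 = 12.

12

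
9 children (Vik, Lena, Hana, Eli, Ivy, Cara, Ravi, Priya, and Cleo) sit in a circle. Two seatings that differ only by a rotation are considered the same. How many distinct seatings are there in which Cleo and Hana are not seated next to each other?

30240

All circular seatings of 9 people number (8)! = 40320.
Seatings with Cleo beside Hana: treat them as a block with 2 internal orders, giving 2 × (7)! = 10080.
Subtracting, 40320 − 10080 = 30240.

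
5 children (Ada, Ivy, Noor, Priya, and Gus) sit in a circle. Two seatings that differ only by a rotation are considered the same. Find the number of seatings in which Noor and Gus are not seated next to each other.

12

All circular seatings of 5 people number (4)! = 24.
Seatings with Noor beside Gus: treat them as a block with 2 internal orders, giving 2 × (3)! = 12.
Subtracting, 24 − 12 = 12.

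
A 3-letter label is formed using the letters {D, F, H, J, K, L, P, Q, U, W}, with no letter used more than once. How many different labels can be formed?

With no repetition, fill the 3 letters in order: 10 choices, then 9, down to 8.
That product is 10 × 9 × 8 = 720.

720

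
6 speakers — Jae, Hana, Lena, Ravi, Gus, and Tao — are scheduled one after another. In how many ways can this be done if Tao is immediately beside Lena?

Place the 4 others and the Tao-Lena pair as 5 objects in a line; the pair has 2 internal arrangements.
That gives 2 × 5! = 2 × 120 = 240.

240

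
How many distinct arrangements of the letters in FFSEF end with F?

With the last slot taken by F, it remains to arrange the other 4 letters (FSEF).
Those 4 letters have F appearing twice, giving (4)!/(2!) = 12.

12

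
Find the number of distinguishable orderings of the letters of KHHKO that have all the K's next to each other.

12

Treat the 2 copies of K as a single block. The multiset to arrange is then {KK, H, H, O}, 4 items in all.
That gives (4)!/(2!) = 12 arrangements.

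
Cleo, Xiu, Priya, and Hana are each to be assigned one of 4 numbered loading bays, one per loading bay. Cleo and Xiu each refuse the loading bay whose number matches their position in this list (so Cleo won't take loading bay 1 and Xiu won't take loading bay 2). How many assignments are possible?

14

Let Aᵢ (for i ∈ {1, 2}) be the placements that put person i in their forbidden loading bay. Any j of these fix j positions, leaving (4−j)! ways to fill the rest, and there are C(2,j) ways to pick which j.
By inclusion–exclusion, the number of valid placements is Σ_{j=0}^{2} (−1)^j C(2,j)·(4−j)!.
Computing: 24 − 12 + 2 = 14.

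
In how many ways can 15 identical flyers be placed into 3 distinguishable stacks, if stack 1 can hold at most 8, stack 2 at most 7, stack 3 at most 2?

By stars and bars, unrestricted non-negative solutions to x_1+…+x_3 = 15 number C(15+2,2) = 136.
Subtract solutions that violate a single cap (substitute x_i' = x_i − (cap_i+1)): x_1 ≥ 9 gives C(8,2) = 28; x_2 ≥ 8 gives C(9,2) = 36; x_3 ≥ 3 gives C(14,2) = 91. Together 155.
Add back pairs where two caps are both exceeded: 0 + 10 + 15 = 25.
By inclusion–exclusion the count is 136 − 155 + 25 = 6.

6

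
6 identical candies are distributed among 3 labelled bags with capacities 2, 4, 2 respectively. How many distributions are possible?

Without the upper bounds there are C(8,2) = 28 ways to split 6 among 3 bags.
Subtract solutions that violate a single cap (substitute x_i' = x_i − (cap_i+1)): x_1 ≥ 3 gives C(5,2) = 10; x_2 ≥ 5 gives C(3,2) = 3; x_3 ≥ 3 gives C(5,2) = 10. Together 23.
Add back pairs where two caps are both exceeded: 0 + 1 + 0 = 1.
By inclusion–exclusion the count is 28 − 23 + 1 = 6.

6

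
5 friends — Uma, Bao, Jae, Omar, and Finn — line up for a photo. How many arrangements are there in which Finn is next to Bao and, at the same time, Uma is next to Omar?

Treat {Finn,Bao} as one block (2 orders) and {Uma,Omar} as another (2 orders).
That leaves 3 units to arrange: 2 × 2 × 3! = 4 × 6 = 24.

24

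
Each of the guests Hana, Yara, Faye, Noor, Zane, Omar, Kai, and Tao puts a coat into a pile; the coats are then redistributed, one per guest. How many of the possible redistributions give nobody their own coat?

14833

Let Aᵢ be the assignments in which guest i gets their own coat. We want the size of the complement of A₁∪…∪A_8.
By inclusion–exclusion this is Σ_{j=0}^{8} (−1)^j C(8,j)·(8−j)!.
Computing: 40320 − 40320 + 20160 − 6720 + 1680 − 336 + 56 − 8 + 1 = 14833.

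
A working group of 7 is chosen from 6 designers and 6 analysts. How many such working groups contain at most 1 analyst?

Split by how many analysts are chosen (0 through 1).
Sum: C(6,0)·C(6,7) + C(6,1)·C(6,6) = 0 + 6 = 6.

6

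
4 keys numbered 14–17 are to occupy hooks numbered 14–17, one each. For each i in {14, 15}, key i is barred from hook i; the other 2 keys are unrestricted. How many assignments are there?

Let Aᵢ (for i ∈ {14, 15}) be the placements that put key i in its forbidden hook. Any j of these fix j positions, leaving (4−j)! ways to fill the rest, and there are C(2,j) ways to pick which j.
By inclusion–exclusion, the number of valid placements is Σ_{j=0}^{2} (−1)^j C(2,j)·(4−j)!.
Computing: 24 − 12 + 2 = 14.

14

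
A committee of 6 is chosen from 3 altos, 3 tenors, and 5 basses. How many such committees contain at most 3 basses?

Split by how many basses are chosen (0 through 3).
Sum: C(5,0)·C(6,6) + C(5,1)·C(6,5) + C(5,2)·C(6,4) + C(5,3)·C(6,3) = 1 + 30 + 150 + 200 = 381.

381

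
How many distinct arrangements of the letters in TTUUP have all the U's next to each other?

12

Treat the 2 copies of U as a single block. The multiset to arrange is then {UU, P, T, T}, 4 items in all.
That gives (4)!/(2!) = 12 arrangements.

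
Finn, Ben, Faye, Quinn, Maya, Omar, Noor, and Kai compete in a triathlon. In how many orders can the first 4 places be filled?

1680

This is an ordered selection of 4 from 8: P(8,4).
That gives 8 × 7 × 6 × 5 = 1680.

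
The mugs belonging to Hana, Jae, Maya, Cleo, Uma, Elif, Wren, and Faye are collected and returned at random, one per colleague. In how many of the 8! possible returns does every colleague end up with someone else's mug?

This is the derangement count D_8: permutations of 8 items with no fixed point.
By inclusion–exclusion this is Σ_{j=0}^{8} (−1)^j C(8,j)·(8−j)!.
Computing: 40320 − 40320 + 20160 − 6720 + 1680 − 336 + 56 − 8 + 1 = 14833.

14833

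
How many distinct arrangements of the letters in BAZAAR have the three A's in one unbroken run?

24

Treat the 3 copies of A as a single block. The multiset to arrange is then {AAA, B, R, Z}, 4 items in all.
All 4 items are distinct, so there are (4)! = 24 arrangements.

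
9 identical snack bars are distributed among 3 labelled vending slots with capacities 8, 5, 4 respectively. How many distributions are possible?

Without the upper bounds there are C(11,2) = 55 ways to split 9 among 3 vending slots.
Subtract solutions that violate a single cap (substitute x_i' = x_i − (cap_i+1)): x_1 ≥ 9 gives C(2,2) = 1; x_2 ≥ 6 gives C(5,2) = 10; x_3 ≥ 5 gives C(6,2) = 15. Together 26.
No two caps can be exceeded simultaneously, so the pair terms are all 0.
By inclusion–exclusion the count is 55 − 26 + 0 = 29.

29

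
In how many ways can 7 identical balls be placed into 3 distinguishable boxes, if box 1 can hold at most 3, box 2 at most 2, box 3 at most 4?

By stars and bars, unrestricted non-negative solutions to x_1+…+x_3 = 7 number C(7+2,2) = 36.
Subtract solutions that violate a single cap (substitute x_i' = x_i − (cap_i+1)): x_1 ≥ 4 gives C(5,2) = 10; x_2 ≥ 3 gives C(6,2) = 15; x_3 ≥ 5 gives C(4,2) = 6. Together 31.
Add back pairs where two caps are both exceeded: 1 + 0 + 0 = 1.
By inclusion–exclusion the count is 36 − 31 + 1 = 6.

6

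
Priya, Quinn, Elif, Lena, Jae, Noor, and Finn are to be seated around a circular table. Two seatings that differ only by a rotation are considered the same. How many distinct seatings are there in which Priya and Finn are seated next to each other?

Treat {Priya, Finn} as one unit (2 internal orders) and seat the resulting 6 units around the table: (5)! circular arrangements.
So 2 × (5)! = 2 × 120 = 240.

240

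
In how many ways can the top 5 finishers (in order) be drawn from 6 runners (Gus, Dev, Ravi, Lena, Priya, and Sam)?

There are 6 choices for 1st place, 5 for 2nd, and so on down to 2 for position 5.
That gives 6 × 5 × 4 × 3 × 2 = 720.

720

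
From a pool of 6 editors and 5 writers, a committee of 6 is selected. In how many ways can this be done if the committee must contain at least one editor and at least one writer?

461

Total 6-person selections from all 11: C(11,6) = 462.
Subtract selections that omit an entire group: no editors → C(5,6) = 0; no writers → C(6,6) = 1.
Both groups omitted at once is impossible, so 462 − 1 = 461.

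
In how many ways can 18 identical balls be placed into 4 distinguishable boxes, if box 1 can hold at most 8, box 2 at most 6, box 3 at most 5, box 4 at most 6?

Without the upper bounds there are C(21,3) = 1330 ways to split 18 among 4 boxes.
Subtract solutions that violate a single cap (substitute x_i' = x_i − (cap_i+1)): x_1 ≥ 9 gives C(12,3) = 220; x_2 ≥ 7 gives C(14,3) = 364; x_3 ≥ 6 gives C(15,3) = 455; x_4 ≥ 7 gives C(14,3) = 364. Together 1403.
Add back pairs where two caps are both exceeded: 10 + 20 + 10 + 56 + 35 + 56 = 187.
By inclusion–exclusion the count is 1330 − 1403 + 187 = 114.

114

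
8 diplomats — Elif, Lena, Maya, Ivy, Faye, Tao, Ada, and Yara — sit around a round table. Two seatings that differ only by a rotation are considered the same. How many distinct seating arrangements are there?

Fix one person's seat to break rotational symmetry; the remaining 7 people can be arranged in (7)! = 5040 ways.

5040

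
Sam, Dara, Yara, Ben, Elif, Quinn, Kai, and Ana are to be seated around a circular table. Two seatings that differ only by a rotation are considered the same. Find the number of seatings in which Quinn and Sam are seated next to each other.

1440

Treat {Quinn, Sam} as one unit (2 internal orders) and seat the resulting 7 units around the table: (6)! circular arrangements.
So 2 × (6)! = 2 × 720 = 1440.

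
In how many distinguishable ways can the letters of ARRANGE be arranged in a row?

ARRANGE has 7 letters with A appearing twice and R appearing twice.
The number of distinct arrangements is 7!/(2!·2!) = 5040/4 = 1260.

1260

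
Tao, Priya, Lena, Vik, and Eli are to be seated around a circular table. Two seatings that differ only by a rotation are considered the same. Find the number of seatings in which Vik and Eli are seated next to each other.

12

Glue Vik and Eli into a block (2 internal orders). Seating 4 units around a circle gives (3)! arrangements.
So 2 × (3)! = 2 × 6 = 12.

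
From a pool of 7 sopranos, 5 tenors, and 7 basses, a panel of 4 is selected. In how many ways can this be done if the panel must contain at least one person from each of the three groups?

With no constraint there are C(19,4) = 3876 possible selections.
Selections missing a whole group: no sopranos → C(12,4) = 495; no tenors → C(14,4) = 1001; no basses → C(12,4) = 495.
Add back selections omitting two groups (i.e. drawn from a single group): C(7,4) + C(5,4) + C(7,4) = 75.
By inclusion–exclusion: 3876 − 1991 + 75 = 1960.

1960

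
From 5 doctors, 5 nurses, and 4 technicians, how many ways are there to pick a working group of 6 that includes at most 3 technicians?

2958

Split by how many technicians are chosen (0 through 3).
Sum: C(4,0)·C(10,6) + C(4,1)·C(10,5) + C(4,2)·C(10,4) + C(4,3)·C(10,3) = 210 + 1008 + 1260 + 480 = 2958.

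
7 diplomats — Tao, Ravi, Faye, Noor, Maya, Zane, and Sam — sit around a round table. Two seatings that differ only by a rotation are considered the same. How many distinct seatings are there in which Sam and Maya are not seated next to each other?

All circular seatings of 7 people number (6)! = 720.
Those with Sam next to Maya: fuse the pair into one unit and seat 6 units around a circle — 2·(5)! = 240.
Subtracting, 720 − 240 = 480.

480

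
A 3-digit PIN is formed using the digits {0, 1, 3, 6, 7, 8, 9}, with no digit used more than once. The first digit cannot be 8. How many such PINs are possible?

180

The first digit has 7−1 = 6 choices (anything except 8).
The remaining 2 digits are filled from the other 6 symbols without repetition: 6 × 5 = 30.
Total: 6 × 30 = 180.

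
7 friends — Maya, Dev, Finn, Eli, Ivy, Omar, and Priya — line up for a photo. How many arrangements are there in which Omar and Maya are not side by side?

3600

There are 7! = 5040 arrangements in all. If Omar and Maya are adjacent, merging them into one block gives 2·(6)! = 1440 arrangements.
So 5040 − 1440 = 3600 arrangements keep them apart.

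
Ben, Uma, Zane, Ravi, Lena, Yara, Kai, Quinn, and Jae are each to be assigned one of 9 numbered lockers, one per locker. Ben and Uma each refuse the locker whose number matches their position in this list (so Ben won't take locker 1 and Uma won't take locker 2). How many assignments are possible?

287280

Let Aᵢ (for i ∈ {1, 2}) be the placements that put person i in their forbidden locker. Any j of these fix j positions, leaving (9−j)! ways to fill the rest, and there are C(2,j) ways to pick which j.
By inclusion–exclusion, the number of valid placements is Σ_{j=0}^{2} (−1)^j C(2,j)·(9−j)!.
Computing: 362880 − 80640 + 5040 = 287280.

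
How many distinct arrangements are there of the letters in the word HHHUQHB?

Letter multiplicities in HHHUQHB: B×1, H×4, Q×1, U×1.
So there are 7! / (4!) = 210 distinguishable arrangements.

210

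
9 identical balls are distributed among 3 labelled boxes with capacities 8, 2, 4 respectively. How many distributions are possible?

14

Without the upper bounds there are C(11,2) = 55 ways to split 9 among 3 boxes.
Subtract solutions that violate a single cap (substitute x_i' = x_i − (cap_i+1)): x_1 ≥ 9 gives C(2,2) = 1; x_2 ≥ 3 gives C(8,2) = 28; x_3 ≥ 5 gives C(6,2) = 15. Together 44.
Add back pairs where two caps are both exceeded: 0 + 0 + 3 = 3.
By inclusion–exclusion the count is 55 − 44 + 3 = 14.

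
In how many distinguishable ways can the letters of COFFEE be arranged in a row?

COFFEE has 6 letters with E appearing twice and F appearing twice.
The number of distinct arrangements is 6!/(2!·2!) = 720/4 = 180.

180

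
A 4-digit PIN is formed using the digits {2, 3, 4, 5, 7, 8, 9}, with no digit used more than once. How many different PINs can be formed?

Choose and order 4 of the 7 symbols: the first digit has 7 options, the next 6, then 5, 4.
7 × 6 × 5 × 4 = 840.

840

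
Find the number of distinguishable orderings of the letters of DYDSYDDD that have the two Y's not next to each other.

126

There are 8!/(5!·2!) = 168 arrangements of DYDSYDDD in total.
Arrangements with the Y's together: treat YY as one letter, giving (7)!/(5!) = 42.
Hence 168 − 42 = 126.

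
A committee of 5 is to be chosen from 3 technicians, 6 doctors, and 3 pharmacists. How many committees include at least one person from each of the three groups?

Total 5-person selections from all 12: C(12,5) = 792.
Selections missing a whole group: no technicians → C(9,5) = 126; no doctors → C(6,5) = 6; no pharmacists → C(9,5) = 126.
Add back selections omitting two groups (i.e. drawn from a single group): C(3,5) + C(6,5) + C(3,5) = 6.
By inclusion–exclusion: 792 − 258 + 6 = 540.

540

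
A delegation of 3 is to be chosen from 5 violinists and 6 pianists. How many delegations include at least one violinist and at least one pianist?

With no constraint there are C(11,3) = 165 possible selections.
Selections missing a whole group: no violinists → C(6,3) = 20; no pianists → C(5,3) = 10.
Both groups omitted at once is impossible, so 165 − 30 = 135.

135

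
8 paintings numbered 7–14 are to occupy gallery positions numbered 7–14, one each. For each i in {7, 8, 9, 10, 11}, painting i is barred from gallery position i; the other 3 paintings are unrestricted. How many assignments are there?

Let Aᵢ (for 7 ≤ i ≤ 11) be the placements that put painting i in its forbidden gallery position. Any j of these fix j positions, leaving (8−j)! ways to fill the rest, and there are C(5,j) ways to pick which j.
By inclusion–exclusion, the number of valid placements is Σ_{j=0}^{5} (−1)^j C(5,j)·(8−j)!.
Computing: 40320 − 25200 + 7200 − 1200 + 120 − 6 = 21234.

21234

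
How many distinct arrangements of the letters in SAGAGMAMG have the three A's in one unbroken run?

Treat the 3 copies of A as a single block. The multiset to arrange is then {AAA, G, G, G, M, M, S}, 7 items in all.
That gives (7)!/(3!·2!) = 420 arrangements.

420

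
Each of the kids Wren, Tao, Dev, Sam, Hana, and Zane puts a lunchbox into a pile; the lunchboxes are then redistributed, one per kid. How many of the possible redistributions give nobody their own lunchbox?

265

This is the derangement count D_6: permutations of 6 items with no fixed point.
By inclusion–exclusion this is Σ_{j=0}^{6} (−1)^j C(6,j)·(6−j)!.
Computing: 720 − 720 + 360 − 120 + 30 − 6 + 1 = 265.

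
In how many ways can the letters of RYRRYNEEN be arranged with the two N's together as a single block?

1680

Treat the 2 copies of N as a single block. The multiset to arrange is then {NN, E, E, R, R, R, Y, Y}, 8 items in all.
That gives (8)!/(3!·2!·2!) = 1680 arrangements.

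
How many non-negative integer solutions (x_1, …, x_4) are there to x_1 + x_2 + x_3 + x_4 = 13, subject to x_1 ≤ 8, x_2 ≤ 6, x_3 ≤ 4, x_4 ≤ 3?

106

By stars and bars, unrestricted non-negative solutions to x_1+…+x_4 = 13 number C(13+3,3) = 560.
Subtract solutions that violate a single cap (substitute x_i' = x_i − (cap_i+1)): x_1 ≥ 9 gives C(7,3) = 35; x_2 ≥ 7 gives C(9,3) = 84; x_3 ≥ 5 gives C(11,3) = 165; x_4 ≥ 4 gives C(12,3) = 220. Together 504.
Add back pairs where two caps are both exceeded: 0 + 0 + 1 + 4 + 10 + 35 = 50.
By inclusion–exclusion the count is 560 − 504 + 50 = 106.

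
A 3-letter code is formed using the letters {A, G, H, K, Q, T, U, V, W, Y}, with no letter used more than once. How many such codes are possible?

This is a permutation of 3 out of 10: P(10,3) = 10!/7!.
10 × 9 × 8 = 720.

720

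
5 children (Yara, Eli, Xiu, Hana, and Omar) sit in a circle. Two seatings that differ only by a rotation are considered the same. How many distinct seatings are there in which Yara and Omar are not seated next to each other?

12

Without the restriction there are (4)! = 24 seatings.
Those with Yara next to Omar: fuse the pair into one unit and seat 4 units around a circle — 2·(3)! = 12.
Subtracting, 24 − 12 = 12.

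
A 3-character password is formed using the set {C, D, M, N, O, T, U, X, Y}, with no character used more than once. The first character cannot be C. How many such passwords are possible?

448

The first character has 9−1 = 8 choices (anything except C).
The remaining 2 characters are filled from the other 8 symbols without repetition: 8 × 7 = 56.
Total: 8 × 56 = 448.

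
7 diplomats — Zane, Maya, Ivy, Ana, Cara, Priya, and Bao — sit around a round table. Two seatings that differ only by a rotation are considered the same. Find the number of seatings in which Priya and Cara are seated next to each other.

240

Treat {Priya, Cara} as one unit (2 internal orders) and seat the resulting 6 units around the table: (5)! circular arrangements.
So 2 × (5)! = 2 × 120 = 240.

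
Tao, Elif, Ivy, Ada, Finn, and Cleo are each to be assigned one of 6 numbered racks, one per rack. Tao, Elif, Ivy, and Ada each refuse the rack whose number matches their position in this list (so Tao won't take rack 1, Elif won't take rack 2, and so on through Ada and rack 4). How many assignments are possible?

Let Aᵢ (for 1 ≤ i ≤ 4) be the placements that put person i in their forbidden rack. Any j of these fix j positions, leaving (6−j)! ways to fill the rest, and there are C(4,j) ways to pick which j.
By inclusion–exclusion, the number of valid placements is Σ_{j=0}^{4} (−1)^j C(4,j)·(6−j)!.
Computing: 720 − 480 + 144 − 24 + 2 = 362.

362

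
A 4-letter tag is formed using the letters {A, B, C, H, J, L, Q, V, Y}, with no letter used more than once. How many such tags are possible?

3024

With no repetition, fill the 4 letters in order: 9 choices, then 8, down to 6.
9 × 8 × 7 × 6 = 3024.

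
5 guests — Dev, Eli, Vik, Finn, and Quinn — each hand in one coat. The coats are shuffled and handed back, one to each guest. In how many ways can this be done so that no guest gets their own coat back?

This is the derangement count D_5: permutations of 5 items with no fixed point.
By inclusion–exclusion this is Σ_{j=0}^{5} (−1)^j C(5,j)·(5−j)!.
Computing: 120 − 120 + 60 − 20 + 5 − 1 = 44.

44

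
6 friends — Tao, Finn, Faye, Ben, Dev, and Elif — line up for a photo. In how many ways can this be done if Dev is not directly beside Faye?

Of the 6! = 720 arrangements, those with Dev and Faye adjacent number 2 × 5! = 240 (treat the pair as a block with 2 internal orders).
Complementary counting: 720 − 240 = 480.

480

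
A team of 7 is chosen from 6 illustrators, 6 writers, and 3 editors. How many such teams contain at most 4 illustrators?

6210

Split by how many illustrators are chosen (0 through 4).
Sum: C(6,0)·C(9,7) + C(6,1)·C(9,6) + C(6,2)·C(9,5) + C(6,3)·C(9,4) + C(6,4)·C(9,3) = 36 + 504 + 1890 + 2520 + 1260 = 6210.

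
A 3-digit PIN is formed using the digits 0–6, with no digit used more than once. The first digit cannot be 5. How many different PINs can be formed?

The first digit has 7−1 = 6 choices (anything except 5).
The remaining 2 digits are filled from the other 6 symbols without repetition: 6 × 5 = 30.
Total: 6 × 30 = 180.

180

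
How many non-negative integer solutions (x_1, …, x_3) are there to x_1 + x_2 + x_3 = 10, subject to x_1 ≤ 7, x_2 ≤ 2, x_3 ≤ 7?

By stars and bars, unrestricted non-negative solutions to x_1+…+x_3 = 10 number C(10+2,2) = 66.
Subtract solutions that violate a single cap (substitute x_i' = x_i − (cap_i+1)): x_1 ≥ 8 gives C(4,2) = 6; x_2 ≥ 3 gives C(9,2) = 36; x_3 ≥ 8 gives C(4,2) = 6. Together 48.
No two caps can be exceeded simultaneously, so the pair terms are all 0.
By inclusion–exclusion the count is 66 − 48 + 0 = 18.

18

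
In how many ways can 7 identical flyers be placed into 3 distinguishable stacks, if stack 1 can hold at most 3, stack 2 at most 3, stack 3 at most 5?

13

Without the upper bounds there are C(9,2) = 36 ways to split 7 among 3 stacks.
Subtract solutions that violate a single cap (substitute x_i' = x_i − (cap_i+1)): x_1 ≥ 4 gives C(5,2) = 10; x_2 ≥ 4 gives C(5,2) = 10; x_3 ≥ 6 gives C(3,2) = 3. Together 23.
No two caps can be exceeded simultaneously, so the pair terms are all 0.
By inclusion–exclusion the count is 36 − 23 + 0 = 13.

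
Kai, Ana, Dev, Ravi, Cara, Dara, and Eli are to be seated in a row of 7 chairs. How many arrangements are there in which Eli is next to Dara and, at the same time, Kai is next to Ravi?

480

Treat {Eli,Dara} as one block (2 orders) and {Kai,Ravi} as another (2 orders).
That leaves 5 units to arrange: 2 × 2 × 5! = 4 × 120 = 480.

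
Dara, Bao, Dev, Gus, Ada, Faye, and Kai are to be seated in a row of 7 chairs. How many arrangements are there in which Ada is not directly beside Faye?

There are 7! = 5040 arrangements in all. If Ada and Faye are adjacent, merging them into one block gives 2·(6)! = 1440 arrangements.
So 5040 − 1440 = 3600 arrangements keep them apart.

3600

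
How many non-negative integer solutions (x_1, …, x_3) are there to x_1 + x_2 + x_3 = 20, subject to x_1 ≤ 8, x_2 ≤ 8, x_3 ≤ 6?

Without the upper bounds there are C(22,2) = 231 ways to split 20 among 3 variables.
Subtract solutions that violate a single cap (substitute x_i' = x_i − (cap_i+1)): x_1 ≥ 9 gives C(13,2) = 78; x_2 ≥ 9 gives C(13,2) = 78; x_3 ≥ 7 gives C(15,2) = 105. Together 261.
Add back pairs where two caps are both exceeded: 6 + 15 + 15 = 36.
By inclusion–exclusion the count is 231 − 261 + 36 = 6.

6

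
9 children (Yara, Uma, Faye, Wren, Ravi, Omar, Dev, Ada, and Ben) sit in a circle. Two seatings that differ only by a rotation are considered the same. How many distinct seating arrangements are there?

40320

Seat Yara anywhere (absorbing the rotational symmetry), then permute the other 8: (8)! = 40320.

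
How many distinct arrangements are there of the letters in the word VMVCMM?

60

VMVCMM has 6 letters with M appearing 3 times and V appearing twice.
The number of distinct arrangements is 6!/(3!·2!) = 720/12 = 60.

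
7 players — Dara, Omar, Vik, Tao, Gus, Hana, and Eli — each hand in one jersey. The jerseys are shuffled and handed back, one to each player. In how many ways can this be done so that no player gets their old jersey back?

Let Aᵢ be the assignments in which player i gets their old jersey. We want the size of the complement of A₁∪…∪A_7.
By inclusion–exclusion this is Σ_{j=0}^{7} (−1)^j C(7,j)·(7−j)!.
Computing: 5040 − 5040 + 2520 − 840 + 210 − 42 + 7 − 1 = 1854.

1854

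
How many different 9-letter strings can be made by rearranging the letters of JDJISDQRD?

30240

Letter multiplicities in JDJISDQRD: D×3, I×1, J×2, Q×1, R×1, S×1.
The number of distinct arrangements is 9!/(3!·2!) = 362880/12 = 30240.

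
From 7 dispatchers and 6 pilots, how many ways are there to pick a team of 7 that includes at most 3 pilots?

1058

Split by how many pilots are chosen (0 through 3).
Sum: C(6,0)·C(7,7) + C(6,1)·C(7,6) + C(6,2)·C(7,5) + C(6,3)·C(7,4) = 1 + 42 + 315 + 700 = 1058.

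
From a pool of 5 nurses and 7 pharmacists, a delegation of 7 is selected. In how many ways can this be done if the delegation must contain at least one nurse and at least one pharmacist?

791

Total 7-person selections from all 12: C(12,7) = 792.
Selections missing a whole group: no nurses → C(7,7) = 1; no pharmacists → C(5,7) = 0.
Both groups omitted at once is impossible, so 792 − 1 = 791.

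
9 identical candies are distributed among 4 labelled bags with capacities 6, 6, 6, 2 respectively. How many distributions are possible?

106

By stars and bars, unrestricted non-negative solutions to x_1+…+x_4 = 9 number C(9+3,3) = 220.
Subtract solutions that violate a single cap (substitute x_i' = x_i − (cap_i+1)): x_1 ≥ 7 gives C(5,3) = 10; x_2 ≥ 7 gives C(5,3) = 10; x_3 ≥ 7 gives C(5,3) = 10; x_4 ≥ 3 gives C(9,3) = 84. Together 114.
No two caps can be exceeded simultaneously, so the pair terms are all 0.
By inclusion–exclusion the count is 220 − 114 + 0 = 106.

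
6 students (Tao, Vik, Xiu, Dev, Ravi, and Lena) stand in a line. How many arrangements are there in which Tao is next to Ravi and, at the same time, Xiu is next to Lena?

96

Treat {Tao,Ravi} as one block (2 orders) and {Xiu,Lena} as another (2 orders).
That leaves 4 units to arrange: 2 × 2 × 4! = 4 × 24 = 96.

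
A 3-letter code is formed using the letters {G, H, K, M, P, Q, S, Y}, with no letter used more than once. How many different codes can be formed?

336

With no repetition, fill the 3 letters in order: 8 choices, then 7, down to 6.
That product is 8 × 7 × 6 = 336.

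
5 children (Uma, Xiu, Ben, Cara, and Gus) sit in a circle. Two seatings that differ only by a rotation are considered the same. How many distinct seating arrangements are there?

Fix one person's seat to break rotational symmetry; the remaining 4 people can be arranged in (4)! = 24 ways.

24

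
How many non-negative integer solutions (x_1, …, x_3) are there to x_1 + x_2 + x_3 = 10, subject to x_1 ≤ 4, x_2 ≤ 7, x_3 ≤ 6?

29

Without the upper bounds there are C(12,2) = 66 ways to split 10 among 3 variables.
Subtract solutions that violate a single cap (substitute x_i' = x_i − (cap_i+1)): x_1 ≥ 5 gives C(7,2) = 21; x_2 ≥ 8 gives C(4,2) = 6; x_3 ≥ 7 gives C(5,2) = 10. Together 37.
No two caps can be exceeded simultaneously, so the pair terms are all 0.
By inclusion–exclusion the count is 66 − 37 + 0 = 29.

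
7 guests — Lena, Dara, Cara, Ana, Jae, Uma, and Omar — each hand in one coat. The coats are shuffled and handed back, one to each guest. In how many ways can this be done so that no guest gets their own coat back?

1854

Count assignments avoiding every fixed point. For any j of the 7 guests fixed to their own coat, the other 7−j can be arranged in (7−j)! ways.
By inclusion–exclusion this is Σ_{j=0}^{7} (−1)^j C(7,j)·(7−j)!.
Computing: 5040 − 5040 + 2520 − 840 + 210 − 42 + 7 − 1 = 1854.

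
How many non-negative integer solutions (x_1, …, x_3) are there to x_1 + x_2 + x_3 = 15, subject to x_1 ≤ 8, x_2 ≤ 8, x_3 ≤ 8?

Without the upper bounds there are C(17,2) = 136 ways to split 15 among 3 variables.
Subtract solutions that violate a single cap (substitute x_i' = x_i − (cap_i+1)): x_1 ≥ 9 gives C(8,2) = 28; x_2 ≥ 9 gives C(8,2) = 28; x_3 ≥ 9 gives C(8,2) = 28. Together 84.
No two caps can be exceeded simultaneously, so the pair terms are all 0.
By inclusion–exclusion the count is 136 − 84 + 0 = 52.

52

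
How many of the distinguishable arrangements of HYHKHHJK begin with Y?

With the first slot taken by Y, it remains to arrange the other 7 letters (HHKHHJK).
Those 7 letters have H appearing 4 times and K appearing twice, giving (7)!/(4!·2!) = 105.

105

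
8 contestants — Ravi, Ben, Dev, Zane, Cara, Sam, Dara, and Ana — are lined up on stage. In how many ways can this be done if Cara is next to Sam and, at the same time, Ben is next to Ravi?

Treat {Cara,Sam} as one block (2 orders) and {Ben,Ravi} as another (2 orders).
That leaves 6 units to arrange: 2 × 2 × 6! = 4 × 720 = 2880.

2880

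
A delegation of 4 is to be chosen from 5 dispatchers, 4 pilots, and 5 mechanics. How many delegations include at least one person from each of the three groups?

Total 4-person selections from all 14: C(14,4) = 1001.
Subtract selections that omit an entire group: no dispatchers → C(9,4) = 126; no pilots → C(10,4) = 210; no mechanics → C(9,4) = 126.
Add back selections omitting two groups (i.e. drawn from a single group): C(5,4) + C(4,4) + C(5,4) = 11.
By inclusion–exclusion: 1001 − 462 + 11 = 550.

550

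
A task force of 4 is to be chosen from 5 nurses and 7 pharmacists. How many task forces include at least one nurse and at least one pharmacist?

455

Total 4-person selections from all 12: C(12,4) = 495.
Subtract selections that omit an entire group: no nurses → C(7,4) = 35; no pharmacists → C(5,4) = 5.
Both groups omitted at once is impossible, so 495 − 40 = 455.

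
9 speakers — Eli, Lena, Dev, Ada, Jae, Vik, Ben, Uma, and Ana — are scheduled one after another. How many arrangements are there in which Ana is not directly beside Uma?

282240

Of the 9! = 362880 arrangements, those with Ana and Uma adjacent number 2 × 8! = 80640 (treat the pair as a block with 2 internal orders).
Complementary counting: 362880 − 80640 = 282240.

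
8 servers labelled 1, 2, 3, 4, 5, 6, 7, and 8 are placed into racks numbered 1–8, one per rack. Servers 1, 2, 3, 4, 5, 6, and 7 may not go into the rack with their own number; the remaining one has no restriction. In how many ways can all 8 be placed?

Let Aᵢ (for 1 ≤ i ≤ 7) be the placements that put server i in its forbidden rack. Any j of these fix j positions, leaving (8−j)! ways to fill the rest, and there are C(7,j) ways to pick which j.
By inclusion–exclusion, the number of valid placements is Σ_{j=0}^{7} (−1)^j C(7,j)·(8−j)!.
Computing: 40320 − 35280 + 15120 − 4200 + 840 − 126 + 14 − 1 = 16687.

16687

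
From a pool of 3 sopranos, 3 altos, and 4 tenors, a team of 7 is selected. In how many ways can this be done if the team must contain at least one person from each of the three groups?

Total 7-person selections from all 10: C(10,7) = 120.
Subtract selections that omit an entire group: no sopranos → C(7,7) = 1; no altos → C(7,7) = 1; no tenors → C(6,7) = 0.
Add back selections omitting two groups (i.e. drawn from a single group): C(3,7) + C(3,7) + C(4,7) = 0.
By inclusion–exclusion: 120 − 2 + 0 = 118.

118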